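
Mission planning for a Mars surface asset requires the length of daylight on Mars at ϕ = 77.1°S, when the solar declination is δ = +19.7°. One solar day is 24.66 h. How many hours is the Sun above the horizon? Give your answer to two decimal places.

0.00 h

cos h₀ = −tan ϕ · tan δ = 1.5633 ≥ 1, so the Sun never rises (polar night) and h₀ = 0.
Daylight = 2h₀/(2π) × 24.66 h = (0.0000/π) × 24.66 = 0.00 h.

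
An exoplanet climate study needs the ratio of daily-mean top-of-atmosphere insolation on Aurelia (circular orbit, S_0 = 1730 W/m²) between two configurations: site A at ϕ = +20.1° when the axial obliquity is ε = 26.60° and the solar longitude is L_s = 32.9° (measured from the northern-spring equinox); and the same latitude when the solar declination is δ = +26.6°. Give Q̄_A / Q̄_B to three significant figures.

Q̄_A / Q̄_B ≈ 0.955

— Configuration A (ϕ=+20.1°):
Solar declination: sin δ = sin ε · sin L_s = sin 26.60° × sin 32.9° = 0.24321, so δ = +14.076°.
cos h₀ = −tan(+20.1°) tan(+14.076°) = -0.0918, h₀ = 1.6627 rad.
Bracket: h₀ sin ϕ sin δ + cos ϕ cos δ sin h₀ = 1.6627×0.34366×0.24321 + 0.93909×0.96997×0.99578 = 0.138971 + 0.907045 = 1.046016.
Q̄ = (S_0/π) × [bracket] = (1730/π) × 1.046016 = 576.02 W/m².
— Configuration B (ϕ=+20.1°):
cos h₀ = −tan(+20.1°) tan(+26.600°) = -0.1833, h₀ = 1.7551 rad.
Bracket: h₀ sin ϕ sin δ + cos ϕ cos δ sin h₀ = 1.7551×0.34366×0.44776 + 0.93909×0.89415×0.98307 = 0.270070 + 0.825471 = 1.095541.
Q̄ = (S_0/π) × [bracket] = (1730/π) × 1.095541 = 603.29 W/m².
Ratio Q̄_A / Q̄_B = 576.02 / 603.29 = 0.9548.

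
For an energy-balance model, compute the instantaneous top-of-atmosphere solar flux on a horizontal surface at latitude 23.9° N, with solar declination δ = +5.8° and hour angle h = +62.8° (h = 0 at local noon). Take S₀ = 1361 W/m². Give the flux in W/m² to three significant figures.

622 W/m²

cos θ_z = sin φ sin δ + cos φ cos δ cos h = 0.040942 + 0.415764 = 0.456706.
Flux = S₀ · cos θ_z = 1361 × 0.456706 = 621.6 W/m².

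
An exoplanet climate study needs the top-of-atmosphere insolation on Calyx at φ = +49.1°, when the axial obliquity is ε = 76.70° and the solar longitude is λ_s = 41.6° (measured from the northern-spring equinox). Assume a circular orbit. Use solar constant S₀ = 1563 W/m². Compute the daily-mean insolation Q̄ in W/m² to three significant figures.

Solar declination: sin δ = sin ε · sin λ_s = sin 76.70° × sin 41.6° = 0.64612, so δ = +40.250°.
cos H₀ = −tan(+49.1°) tan(+40.250°) = -0.9773, H₀ = 2.9280 rad.
Bracket: H₀ sin φ sin δ + cos φ cos δ sin H₀ = 2.9280×0.75585×0.64612 + 0.65474×0.76324×0.21193 = 1.429947 + 0.105906 = 1.535853.
Q̄ = (S₀/π) × [bracket] = (1563/π) × 1.535853 = 764.1 W/m².

Q̄ ≈ 764 W/m²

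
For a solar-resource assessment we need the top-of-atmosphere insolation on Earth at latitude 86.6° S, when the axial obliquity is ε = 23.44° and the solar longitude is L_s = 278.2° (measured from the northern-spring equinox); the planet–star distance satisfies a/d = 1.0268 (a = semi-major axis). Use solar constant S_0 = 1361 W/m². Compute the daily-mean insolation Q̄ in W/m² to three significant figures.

Solar declination: sin δ = sin ε · sin L_s = sin 23.44° × sin 278.2° = -0.39372, so δ = -23.186°.
cos h₀ = −tan(-86.6°) tan(-23.186°) = -7.2094 ≤ −1 ⇒ polar day, h₀ = π.
Bracket: h₀ sin ϕ sin δ + cos ϕ cos δ sin h₀ = 3.1416×-0.99824×-0.39372 + 0.05931×0.91923×0.00000 = 1.234734 + 0.000000 = 1.234734.
Inverse-square distance factor (a/d)² = 1.0268² = 1.054318.
Q̄ = (S_0/π) × 1.054318 × [bracket] = (1361/π) × 1.054318 × 1.234734 = 564.0 W/m².

Q̄ ≈ 564 W/m²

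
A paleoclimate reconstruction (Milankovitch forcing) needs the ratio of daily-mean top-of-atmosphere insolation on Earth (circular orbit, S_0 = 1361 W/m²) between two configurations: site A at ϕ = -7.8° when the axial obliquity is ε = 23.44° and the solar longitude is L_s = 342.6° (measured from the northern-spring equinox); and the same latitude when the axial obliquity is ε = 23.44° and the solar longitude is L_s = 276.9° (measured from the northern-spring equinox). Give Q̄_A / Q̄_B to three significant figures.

— Configuration A (ϕ=-7.8°):
Solar declination: sin δ = sin ε · sin L_s = sin 23.44° × sin 342.6° = -0.11895, so δ = -6.832°.
cos h₀ = −tan(-7.8°) tan(-6.832°) = -0.0164, h₀ = 1.5872 rad.
Bracket: h₀ sin ϕ sin δ + cos ϕ cos δ sin h₀ = 1.5872×-0.13572×-0.11895 + 0.99075×0.99290×0.99987 = 0.025624 + 0.983588 = 1.009212.
Q̄ = (S_0/π) × [bracket] = (1361/π) × 1.009212 = 437.21 W/m².
— Configuration B (ϕ=-7.8°):
Solar declination: sin δ = sin ε · sin L_s = sin 23.44° × sin 276.9° = -0.39491, so δ = -23.260°.
cos h₀ = −tan(-7.8°) tan(-23.260°) = -0.0589, h₀ = 1.6297 rad.
Bracket: h₀ sin ϕ sin δ + cos ϕ cos δ sin h₀ = 1.6297×-0.13572×-0.39491 + 0.99075×0.91872×0.99826 = 0.087347 + 0.908638 = 0.995985.
Q̄ = (S_0/π) × [bracket] = (1361/π) × 0.995985 = 431.48 W/m².
Ratio Q̄_A / Q̄_B = 437.21 / 431.48 = 1.013.

Q̄_A / Q̄_B ≈ 1.01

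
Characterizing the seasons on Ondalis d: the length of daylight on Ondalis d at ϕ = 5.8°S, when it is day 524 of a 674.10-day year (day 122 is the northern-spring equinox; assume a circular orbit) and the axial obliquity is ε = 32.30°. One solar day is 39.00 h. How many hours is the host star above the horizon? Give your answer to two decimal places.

19.90 h

Solar longitude: L_s = 360° × (524 − 122)/674.10 = 214.686°.
sin δ = sin 32.30° × sin 214.686° = -0.30409, so δ = -17.703°.
cos h₀ = −tan ϕ · tan δ = −tan(-5.8°) × tan(-17.703°) = -0.0324, so h₀ = 1.6032 rad = 91.86°.
Daylight = 2h₀/(2π) × 39.00 h = (1.6032/π) × 39.00 = 19.90 h.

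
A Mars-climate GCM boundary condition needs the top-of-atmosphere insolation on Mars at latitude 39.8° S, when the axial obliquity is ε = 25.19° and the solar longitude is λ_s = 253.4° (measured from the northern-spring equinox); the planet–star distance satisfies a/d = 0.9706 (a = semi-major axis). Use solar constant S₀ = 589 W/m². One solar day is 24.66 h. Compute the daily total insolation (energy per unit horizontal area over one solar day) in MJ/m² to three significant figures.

18.2 MJ/m²

Solar declination: sin δ = sin ε · sin λ_s = sin 25.19° × sin 253.4° = -0.40788, so δ = -24.072°.
cos H₀ = −tan(-39.8°) tan(-24.072°) = -0.3722, H₀ = 1.9522 rad.
Bracket: H₀ sin φ sin δ + cos φ cos δ sin H₀ = 1.9522×-0.64011×-0.40788 + 0.76828×0.91303×0.92815 = 0.509696 + 0.651063 = 1.160759.
Inverse-square distance factor (a/d)² = 0.9706² = 0.942064.
Q̄ = (S₀/π) × 0.942064 × [bracket] = (589/π) × 0.942064 × 1.160759 = 205.02 W/m².
Daily total = Q̄ × 24.66 h × 3600 s/h = 205.02 × 24.66 × 3600 / 10⁶ = 18.20 MJ/m².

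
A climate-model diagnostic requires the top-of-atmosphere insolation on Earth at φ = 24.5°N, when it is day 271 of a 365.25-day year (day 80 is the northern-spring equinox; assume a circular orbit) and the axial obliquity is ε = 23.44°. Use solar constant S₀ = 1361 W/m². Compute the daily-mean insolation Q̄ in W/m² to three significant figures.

Solar longitude: λ_s = 360° × (271 − 80)/365.25 = 188.255°.
sin δ = sin 23.44° × sin 188.255° = -0.05711, so δ = -3.274°.
cos H₀ = −tan(+24.5°) tan(-3.274°) = 0.0261, H₀ = 1.5447 rad.
Bracket: H₀ sin φ sin δ + cos φ cos δ sin H₀ = 1.5447×0.41469×-0.05711 + 0.90996×0.99837×0.99966 = -0.036583 + 0.908168 = 0.871585.
Q̄ = (S₀/π) × [bracket] = (1361/π) × 0.871585 = 377.6 W/m².

Q̄ ≈ 378 W/m²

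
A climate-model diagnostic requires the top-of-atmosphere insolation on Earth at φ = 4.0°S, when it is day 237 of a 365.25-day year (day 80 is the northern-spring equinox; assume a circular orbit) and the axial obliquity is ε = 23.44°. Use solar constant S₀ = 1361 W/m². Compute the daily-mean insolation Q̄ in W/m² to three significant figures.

Solar longitude: λ_s = 360° × (237 − 80)/365.25 = 154.743°.
sin δ = sin 23.44° × sin 154.743° = 0.16973, so δ = +9.772°.
cos H₀ = −tan(-4.0°) tan(+9.772°) = 0.0120, H₀ = 1.5588 rad.
Bracket: H₀ sin φ sin δ + cos φ cos δ sin H₀ = 1.5588×-0.06976×0.16973 + 0.99756×0.98549×0.99993 = -0.018457 + 0.983017 = 0.964560.
Q̄ = (S₀/π) × [bracket] = (1361/π) × 0.964560 = 417.9 W/m².

Q̄ ≈ 418 W/m²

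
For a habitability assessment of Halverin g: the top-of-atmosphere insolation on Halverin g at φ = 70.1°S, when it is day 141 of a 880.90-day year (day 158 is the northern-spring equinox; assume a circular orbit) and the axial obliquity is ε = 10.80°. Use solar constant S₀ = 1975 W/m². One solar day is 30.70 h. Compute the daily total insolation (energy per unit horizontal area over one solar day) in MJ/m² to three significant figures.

26.0 MJ/m²

Solar longitude: λ_s = 360° × (141 − 158)/880.90 = -6.947°, i.e. -6.947° + 360° = 353.053°.
sin δ = sin 10.80° × sin 353.053° = -0.02267, so δ = -1.299°.
cos H₀ = −tan(-70.1°) tan(-1.299°) = -0.0626, H₀ = 1.6335 rad.
Bracket: H₀ sin φ sin δ + cos φ cos δ sin H₀ = 1.6335×-0.94029×-0.02267 + 0.34038×0.99974×0.99804 = 0.034820 + 0.339625 = 0.374445.
Q̄ = (S₀/π) × [bracket] = (1975/π) × 0.374445 = 235.40 W/m².
Daily total = Q̄ × 30.70 h × 3600 s/h = 235.40 × 30.70 × 3600 / 10⁶ = 26.02 MJ/m².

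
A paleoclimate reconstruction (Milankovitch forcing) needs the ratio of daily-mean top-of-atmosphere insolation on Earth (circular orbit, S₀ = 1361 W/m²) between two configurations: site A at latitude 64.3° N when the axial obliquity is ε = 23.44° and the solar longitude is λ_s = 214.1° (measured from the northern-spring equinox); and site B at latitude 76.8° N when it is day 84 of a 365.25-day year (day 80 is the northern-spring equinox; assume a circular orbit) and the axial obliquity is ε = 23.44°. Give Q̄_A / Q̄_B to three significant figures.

— Configuration A (φ=+64.3°):
Solar declination: sin δ = sin ε · sin λ_s = sin 23.44° × sin 214.1° = -0.22302, so δ = -12.886°.
cos H₀ = −tan(+64.3°) tan(-12.886°) = 0.4754, H₀ = 1.0754 rad.
Bracket: H₀ sin φ sin δ + cos φ cos δ sin H₀ = 1.0754×0.90108×-0.22302 + 0.43366×0.97481×0.87979 = -0.216111 + 0.371919 = 0.155808.
Q̄ = (S₀/π) × [bracket] = (1361/π) × 0.155808 = 67.499 W/m².
— Configuration B (φ=+76.8°):
Solar longitude: λ_s = 360° × (84 − 80)/365.25 = 3.943°.
sin δ = sin 23.44° × sin 3.943° = 0.02735, so δ = +1.567°.
cos H₀ = −tan(+76.8°) tan(+1.567°) = -0.1167, H₀ = 1.6877 rad.
Bracket: H₀ sin φ sin δ + cos φ cos δ sin H₀ = 1.6877×0.97358×0.02735 + 0.22835×0.99963×0.99317 = 0.044939 + 0.226706 = 0.271645.
Q̄ = (S₀/π) × [bracket] = (1361/π) × 0.271645 = 117.68 W/m².
Ratio Q̄_A / Q̄_B = 67.499 / 117.68 = 0.5736.

Q̄_A / Q̄_B ≈ 0.574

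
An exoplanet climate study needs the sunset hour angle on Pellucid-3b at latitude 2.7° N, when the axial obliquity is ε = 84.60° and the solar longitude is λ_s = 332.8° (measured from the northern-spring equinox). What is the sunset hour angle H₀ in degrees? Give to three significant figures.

Solar declination: sin δ = sin ε · sin λ_s = sin 84.60° × sin 332.8° = -0.45507, so δ = -27.069°.
cos H₀ = −tan φ · tan δ = −tan(+2.7°) × tan(-27.069°) = 0.0241, so H₀ = 1.5467 rad = 88.62°.

H₀ = 88.6°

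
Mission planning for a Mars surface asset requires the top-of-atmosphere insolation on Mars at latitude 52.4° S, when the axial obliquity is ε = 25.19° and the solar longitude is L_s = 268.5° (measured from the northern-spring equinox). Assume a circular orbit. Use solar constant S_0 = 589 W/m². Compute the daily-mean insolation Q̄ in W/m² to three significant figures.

Q̄ ≈ 223 W/m²

Solar declination: sin δ = sin ε · sin L_s = sin 25.19° × sin 268.5° = -0.42548, so δ = -25.181°.
cos h₀ = −tan(-52.4°) tan(-25.181°) = -0.6105, h₀ = 2.2275 rad.
Bracket: h₀ sin ϕ sin δ + cos ϕ cos δ sin h₀ = 2.2275×-0.79229×-0.42548 + 0.61015×0.90497×0.79201 = 0.750898 + 0.437322 = 1.188220.
Q̄ = (S_0/π) × [bracket] = (589/π) × 1.188220 = 222.8 W/m².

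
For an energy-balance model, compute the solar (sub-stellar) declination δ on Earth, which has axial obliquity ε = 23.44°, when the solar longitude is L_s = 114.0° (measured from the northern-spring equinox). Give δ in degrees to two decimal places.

sin δ = sin ε · sin L_s = sin 23.44° × sin 114.0° = 0.363398.
δ = arcsin(0.363398) = +21.31°.

δ = +21.31°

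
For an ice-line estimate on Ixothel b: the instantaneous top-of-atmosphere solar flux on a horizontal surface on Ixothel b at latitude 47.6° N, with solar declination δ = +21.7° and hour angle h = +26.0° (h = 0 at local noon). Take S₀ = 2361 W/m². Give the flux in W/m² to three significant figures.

1.97e+03 W/m²

cos θ_z = sin φ sin δ + cos φ cos δ cos h = 0.273041 + 0.563109 = 0.836150.
Flux = S₀ · cos θ_z = 2361 × 0.836150 = 1974 W/m².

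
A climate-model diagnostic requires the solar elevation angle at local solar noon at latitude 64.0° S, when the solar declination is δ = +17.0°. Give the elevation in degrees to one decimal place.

9.0°

At local noon the hour angle is zero, so the zenith angle equals |ϕ − δ| = |-64.0° − (+17.000°)| = 81.000°.
Elevation = 90° − 81.000° = 9.0°.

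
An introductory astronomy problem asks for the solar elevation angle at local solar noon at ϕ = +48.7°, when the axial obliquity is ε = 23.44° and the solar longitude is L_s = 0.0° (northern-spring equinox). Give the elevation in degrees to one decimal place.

Solar declination: sin δ = sin ε · sin L_s = sin 23.44° × sin 0.0° = 0.00000, so δ = +0.000°.
At local noon the hour angle is zero, so the zenith angle equals |ϕ − δ| = |+48.7° − (+0.000°)| = 48.700°.
Elevation = 90° − 48.700° = 41.3°.

41.3°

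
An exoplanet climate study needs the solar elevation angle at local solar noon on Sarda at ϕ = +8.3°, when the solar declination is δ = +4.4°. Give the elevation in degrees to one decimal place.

86.1°

At local noon the hour angle is zero, so the zenith angle equals |ϕ − δ| = |+8.3° − (+4.400°)| = 3.900°.
Elevation = 90° − 3.900° = 86.1°.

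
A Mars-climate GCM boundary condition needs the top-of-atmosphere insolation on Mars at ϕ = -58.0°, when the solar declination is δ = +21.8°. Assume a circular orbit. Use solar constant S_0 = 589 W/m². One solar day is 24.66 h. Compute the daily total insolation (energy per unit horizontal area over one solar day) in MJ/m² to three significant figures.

1.70 MJ/m²

cos h₀ = −tan(-58.0°) tan(+21.800°) = 0.6401, h₀ = 0.8762 rad.
Bracket: h₀ sin ϕ sin δ + cos ϕ cos δ sin h₀ = 0.8762×-0.84805×0.37137 + 0.52992×0.92849×0.76830 = -0.275951 + 0.378023 = 0.102072.
Q̄ = (S_0/π) × [bracket] = (589/π) × 0.102072 = 19.137 W/m².
Daily total = Q̄ × 24.66 h × 3600 s/h = 19.137 × 24.66 × 3600 / 10⁶ = 1.699 MJ/m².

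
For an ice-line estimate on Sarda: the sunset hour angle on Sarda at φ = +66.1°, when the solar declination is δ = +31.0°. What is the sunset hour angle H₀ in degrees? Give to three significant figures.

Sunrise equation: cos H₀ = −tan φ · tan δ = -1.3559 ≤ −1, so the host star never sets (polar day) and H₀ = π.

H₀ = 180°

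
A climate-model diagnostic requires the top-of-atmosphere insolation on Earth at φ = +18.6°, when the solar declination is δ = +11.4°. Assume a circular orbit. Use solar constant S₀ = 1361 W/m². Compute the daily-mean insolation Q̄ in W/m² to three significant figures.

Q̄ ≈ 446 W/m²

cos H₀ = −tan(+18.6°) tan(+11.400°) = -0.0679, H₀ = 1.6387 rad.
Bracket: H₀ sin φ sin δ + cos φ cos δ sin H₀ = 1.6387×0.31896×0.19766 + 0.94777×0.98027×0.99770 = 0.103313 + 0.926934 = 1.030247.
Q̄ = (S₀/π) × [bracket] = (1361/π) × 1.030247 = 446.3 W/m².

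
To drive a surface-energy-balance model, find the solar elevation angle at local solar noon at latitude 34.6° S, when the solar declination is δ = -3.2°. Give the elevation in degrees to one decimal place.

At local noon the hour angle is zero, so the zenith angle equals |ϕ − δ| = |-34.6° − (-3.200°)| = 31.400°.
Elevation = 90° − 31.400° = 58.6°.

58.6°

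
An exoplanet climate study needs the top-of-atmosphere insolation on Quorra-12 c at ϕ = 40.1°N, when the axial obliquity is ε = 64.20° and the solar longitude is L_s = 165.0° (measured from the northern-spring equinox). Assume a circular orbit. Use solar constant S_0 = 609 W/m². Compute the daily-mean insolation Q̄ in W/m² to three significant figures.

Q̄ ≈ 193 W/m²

Solar declination: sin δ = sin ε · sin L_s = sin 64.20° × sin 165.0° = 0.23302, so δ = +13.475°.
cos h₀ = −tan(+40.1°) tan(+13.475°) = -0.2018, h₀ = 1.7740 rad.
Bracket: h₀ sin ϕ sin δ + cos ϕ cos δ sin h₀ = 1.7740×0.64412×0.23302 + 0.76492×0.97247×0.97943 = 0.266265 + 0.728561 = 0.994826.
Q̄ = (S_0/π) × [bracket] = (609/π) × 0.994826 = 192.8 W/m².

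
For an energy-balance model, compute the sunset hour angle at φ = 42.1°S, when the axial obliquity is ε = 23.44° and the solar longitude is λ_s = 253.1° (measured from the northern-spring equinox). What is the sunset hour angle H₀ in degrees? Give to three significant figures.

Solar declination: sin δ = sin ε · sin λ_s = sin 23.44° × sin 253.1° = -0.38061, so δ = -22.371°.
cos H₀ = −tan φ · tan δ = −tan(-42.1°) × tan(-22.371°) = -0.3719, so H₀ = 1.9518 rad = 111.83°.

H₀ = 112°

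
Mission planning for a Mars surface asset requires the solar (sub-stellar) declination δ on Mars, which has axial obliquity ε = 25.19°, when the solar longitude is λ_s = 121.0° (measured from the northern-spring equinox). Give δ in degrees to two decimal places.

δ = +21.40°

sin δ = sin ε · sin λ_s = sin 25.19° × sin 121.0° = 0.364829.
δ = arcsin(0.364829) = +21.40°.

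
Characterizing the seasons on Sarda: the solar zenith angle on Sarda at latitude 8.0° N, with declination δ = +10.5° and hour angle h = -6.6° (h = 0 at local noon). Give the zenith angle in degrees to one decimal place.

θ_z = 7.0°

cos θ_z = sin φ sin δ + cos φ cos δ cos h = 0.025362 + 0.967233 = 0.992595.
θ_z = arccos(0.992595) = 7.0°.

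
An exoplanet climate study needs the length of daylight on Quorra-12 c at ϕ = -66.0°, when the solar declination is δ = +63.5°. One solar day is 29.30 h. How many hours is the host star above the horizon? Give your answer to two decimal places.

cos h₀ = −tan ϕ · tan δ = 4.5049 ≥ 1, so the host star never rises (polar night) and h₀ = 0.
Daylight = 2h₀/(2π) × 29.30 h = (0.0000/π) × 29.30 = 0.00 h.

0.00 h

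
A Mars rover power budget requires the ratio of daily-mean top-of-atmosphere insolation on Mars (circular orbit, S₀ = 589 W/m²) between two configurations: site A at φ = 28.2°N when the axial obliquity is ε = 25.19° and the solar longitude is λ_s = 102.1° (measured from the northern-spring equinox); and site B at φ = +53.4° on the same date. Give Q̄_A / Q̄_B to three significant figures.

Q̄_A / Q̄_B ≈ 0.967

— Configuration A (φ=+28.2°):
Solar declination: sin δ = sin ε · sin λ_s = sin 25.19° × sin 102.1° = 0.41617, so δ = +24.593°.
cos H₀ = −tan(+28.2°) tan(+24.593°) = -0.2454, H₀ = 1.8187 rad.
Bracket: H₀ sin φ sin δ + cos φ cos δ sin H₀ = 1.8187×0.47255×0.41617 + 0.88130×0.90929×0.96942 = 0.357668 + 0.776852 = 1.134520.
Q̄ = (S₀/π) × [bracket] = (589/π) × 1.134520 = 212.70 W/m².
— Configuration B (φ=+53.4°):
cos H₀ = −tan(+53.4°) tan(+24.593°) = -0.6163, H₀ = 2.2348 rad.
Bracket: H₀ sin φ sin δ + cos φ cos δ sin H₀ = 2.2348×0.80282×0.41617 + 0.59622×0.90929×0.78754 = 0.746668 + 0.426954 = 1.173622.
Q̄ = (S₀/π) × [bracket] = (589/π) × 1.173622 = 220.04 W/m².
Ratio Q̄_A / Q̄_B = 212.70 / 220.04 = 0.9666.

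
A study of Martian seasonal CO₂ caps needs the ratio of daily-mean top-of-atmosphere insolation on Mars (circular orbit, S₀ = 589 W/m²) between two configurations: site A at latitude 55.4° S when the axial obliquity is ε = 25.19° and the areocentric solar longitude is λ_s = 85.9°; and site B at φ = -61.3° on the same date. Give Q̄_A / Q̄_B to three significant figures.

— Configuration A (φ=-55.4°):
sin δ = sin 25.19° × sin 85.9° = 0.42453, so δ = +25.121°.
cos H₀ = −tan(-55.4°) tan(+25.121°) = 0.6797, H₀ = 0.8235 rad.
Bracket: H₀ sin φ sin δ + cos φ cos δ sin H₀ = 0.8235×-0.82314×0.42453 + 0.56784×0.90541×0.73351 = -0.287770 + 0.377118 = 0.089348.
Q̄ = (S₀/π) × [bracket] = (589/π) × 0.089348 = 16.751 W/m².
— Configuration B (φ=-61.3°):
cos H₀ = −tan(-61.3°) tan(+25.121°) = 0.8564, H₀ = 0.5425 rad.
Bracket: H₀ sin φ sin δ + cos φ cos δ sin H₀ = 0.5425×-0.87715×0.42453 + 0.48022×0.90541×0.51626 = -0.202014 + 0.224468 = 0.022454.
Q̄ = (S₀/π) × [bracket] = (589/π) × 0.022454 = 4.2098 W/m².
Ratio Q̄_A / Q̄_B = 16.751 / 4.2098 = 3.979.

Q̄_A / Q̄_B ≈ 3.98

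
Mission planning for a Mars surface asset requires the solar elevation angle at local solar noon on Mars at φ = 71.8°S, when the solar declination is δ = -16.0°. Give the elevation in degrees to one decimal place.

At local noon the hour angle is zero, so the zenith angle equals |φ − δ| = |-71.8° − (-16.000°)| = 55.800°.
Elevation = 90° − 55.800° = 34.2°.

34.2°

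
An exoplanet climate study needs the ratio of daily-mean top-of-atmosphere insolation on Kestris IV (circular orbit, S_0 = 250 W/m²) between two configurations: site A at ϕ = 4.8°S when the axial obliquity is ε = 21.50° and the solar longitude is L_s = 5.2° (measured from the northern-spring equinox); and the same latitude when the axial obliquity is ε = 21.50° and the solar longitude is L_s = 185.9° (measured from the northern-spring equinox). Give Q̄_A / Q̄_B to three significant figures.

Q̄_A / Q̄_B ≈ 0.991

— Configuration A (ϕ=-4.8°):
Solar declination: sin δ = sin ε · sin L_s = sin 21.50° × sin 5.2° = 0.03322, so δ = +1.904°.
cos h₀ = −tan(-4.8°) tan(+1.904°) = 0.0028, h₀ = 1.5680 rad.
Bracket: h₀ sin ϕ sin δ + cos ϕ cos δ sin h₀ = 1.5680×-0.08368×0.03322 + 0.99649×0.99945×1.00000 = -0.004359 + 0.995942 = 0.991583.
Q̄ = (S_0/π) × [bracket] = (250/π) × 0.991583 = 78.908 W/m².
— Configuration B (ϕ=-4.8°):
Solar declination: sin δ = sin ε · sin L_s = sin 21.50° × sin 185.9° = -0.03767, so δ = -2.159°.
cos h₀ = −tan(-4.8°) tan(-2.159°) = -0.0032, h₀ = 1.5740 rad.
Bracket: h₀ sin ϕ sin δ + cos ϕ cos δ sin h₀ = 1.5740×-0.08368×-0.03767 + 0.99649×0.99929×0.99999 = 0.004962 + 0.995773 = 1.000735.
Q̄ = (S_0/π) × [bracket] = (250/π) × 1.000735 = 79.636 W/m².
Ratio Q̄_A / Q̄_B = 78.908 / 79.636 = 0.9909.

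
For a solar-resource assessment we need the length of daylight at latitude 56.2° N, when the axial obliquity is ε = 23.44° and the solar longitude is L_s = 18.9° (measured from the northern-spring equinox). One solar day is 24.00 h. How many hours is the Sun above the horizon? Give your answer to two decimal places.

Solar declination: sin δ = sin ε · sin L_s = sin 23.44° × sin 18.9° = 0.12885, so δ = +7.403°.
cos h₀ = −tan ϕ · tan δ = −tan(+56.2°) × tan(+7.403°) = -0.1941, so h₀ = 1.7661 rad = 101.19°.
Daylight = 2h₀/(2π) × 24.00 h = (1.7661/π) × 24.00 = 13.49 h.

13.49 h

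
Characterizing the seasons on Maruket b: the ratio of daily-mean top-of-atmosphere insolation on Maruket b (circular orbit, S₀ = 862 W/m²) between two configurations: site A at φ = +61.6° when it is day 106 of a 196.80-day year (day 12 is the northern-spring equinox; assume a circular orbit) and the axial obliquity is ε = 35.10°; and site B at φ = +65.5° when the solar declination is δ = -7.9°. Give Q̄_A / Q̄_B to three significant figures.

— Configuration A (φ=+61.6°):
Solar longitude: λ_s = 360° × (106 − 12)/196.80 = 171.951°.
sin δ = sin 35.10° × sin 171.951° = 0.08051, so δ = +4.618°.
cos H₀ = −tan(+61.6°) tan(+4.618°) = -0.1494, H₀ = 1.7207 rad.
Bracket: H₀ sin φ sin δ + cos φ cos δ sin H₀ = 1.7207×0.87965×0.08051 + 0.47562×0.99675×0.98878 = 0.121861 + 0.468755 = 0.590616.
Q̄ = (S₀/π) × [bracket] = (862/π) × 0.590616 = 162.06 W/m².
— Configuration B (φ=+65.5°):
cos H₀ = −tan(+65.5°) tan(-7.900°) = 0.3045, H₀ = 1.2614 rad.
Bracket: H₀ sin φ sin δ + cos φ cos δ sin H₀ = 1.2614×0.90996×-0.13744 + 0.41469×0.99051×0.95252 = -0.157757 + 0.391252 = 0.233495.
Q̄ = (S₀/π) × [bracket] = (862/π) × 0.233495 = 64.067 W/m².
Ratio Q̄_A / Q̄_B = 162.06 / 64.067 = 2.530.

Q̄_A / Q̄_B ≈ 2.53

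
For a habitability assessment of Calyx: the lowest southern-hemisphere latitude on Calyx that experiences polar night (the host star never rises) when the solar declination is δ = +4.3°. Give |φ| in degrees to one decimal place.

Polar night requires cos H₀ = −tan φ tan δ ≥ 1, i.e. tan φ tan δ ≤ −1.
The boundary is |tan φ| · |tan δ| = 1, so |φ| = 90° − |δ| = 90° − 4.3° = 85.7° in the southern hemisphere.

|φ| = 85.7°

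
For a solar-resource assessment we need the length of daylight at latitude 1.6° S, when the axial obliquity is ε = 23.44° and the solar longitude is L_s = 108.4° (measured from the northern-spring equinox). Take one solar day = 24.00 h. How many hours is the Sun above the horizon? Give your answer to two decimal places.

Solar declination: sin δ = sin ε · sin L_s = sin 23.44° × sin 108.4° = 0.37745, so δ = +22.176°.
cos h₀ = −tan ϕ · tan δ = −tan(-1.6°) × tan(+22.176°) = 0.0114, so h₀ = 1.5594 rad = 89.35°.
Daylight = 2h₀/(2π) × 24.00 h = (1.5594/π) × 24.00 = 11.91 h.

11.91 h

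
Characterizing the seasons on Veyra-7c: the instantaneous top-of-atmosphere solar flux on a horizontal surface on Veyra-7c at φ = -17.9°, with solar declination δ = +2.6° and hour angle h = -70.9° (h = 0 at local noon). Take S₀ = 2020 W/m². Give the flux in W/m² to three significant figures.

600 W/m²

cos θ_z = sin φ sin δ + cos φ cos δ cos h = -0.013943 + 0.311058 = 0.297115.
Flux = S₀ · cos θ_z = 2020 × 0.297115 = 600.2 W/m².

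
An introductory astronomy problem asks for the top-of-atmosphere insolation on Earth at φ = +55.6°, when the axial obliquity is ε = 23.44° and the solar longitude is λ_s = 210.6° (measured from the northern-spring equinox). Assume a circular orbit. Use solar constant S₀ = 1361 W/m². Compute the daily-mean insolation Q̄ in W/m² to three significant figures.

Solar declination: sin δ = sin ε · sin λ_s = sin 23.44° × sin 210.6° = -0.20249, so δ = -11.683°.
cos H₀ = −tan(+55.6°) tan(-11.683°) = 0.3020, H₀ = 1.2640 rad.
Bracket: H₀ sin φ sin δ + cos φ cos δ sin H₀ = 1.2640×0.82511×-0.20249 + 0.56497×0.97928×0.95331 = -0.211185 + 0.527432 = 0.316247.
Q̄ = (S₀/π) × [bracket] = (1361/π) × 0.316247 = 137.0 W/m².

Q̄ ≈ 137 W/m²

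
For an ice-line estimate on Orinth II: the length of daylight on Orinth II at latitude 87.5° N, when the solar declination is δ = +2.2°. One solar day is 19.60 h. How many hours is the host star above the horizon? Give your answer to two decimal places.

16.51 h

cos H₀ = −tan φ · tan δ = −tan(+87.5°) × tan(+2.200°) = -0.8799, so H₀ = 2.6464 rad = 151.63°.
Daylight = 2H₀/(2π) × 19.60 h = (2.6464/π) × 19.60 = 16.51 h.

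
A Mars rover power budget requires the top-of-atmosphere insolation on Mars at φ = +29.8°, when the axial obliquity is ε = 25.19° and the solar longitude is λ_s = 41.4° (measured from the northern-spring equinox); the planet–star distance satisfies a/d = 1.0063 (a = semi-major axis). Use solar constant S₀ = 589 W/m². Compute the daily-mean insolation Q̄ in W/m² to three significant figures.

Solar declination: sin δ = sin ε · sin λ_s = sin 25.19° × sin 41.4° = 0.28147, so δ = +16.348°.
cos H₀ = −tan(+29.8°) tan(+16.348°) = -0.1680, H₀ = 1.7396 rad.
Bracket: H₀ sin φ sin δ + cos φ cos δ sin H₀ = 1.7396×0.49697×0.28147 + 0.86777×0.95957×0.98579 = 0.243339 + 0.820854 = 1.064193.
Inverse-square distance factor (a/d)² = 1.0063² = 1.012640.
Q̄ = (S₀/π) × 1.012640 × [bracket] = (589/π) × 1.012640 × 1.064193 = 202.0 W/m².

Q̄ ≈ 202 W/m²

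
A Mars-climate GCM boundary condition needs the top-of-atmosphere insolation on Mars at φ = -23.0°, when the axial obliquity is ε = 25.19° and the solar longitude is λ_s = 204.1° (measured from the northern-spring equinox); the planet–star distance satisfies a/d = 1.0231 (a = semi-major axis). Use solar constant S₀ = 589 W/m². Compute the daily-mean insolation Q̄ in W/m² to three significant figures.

Q̄ ≈ 199 W/m²

Solar declination: sin δ = sin ε · sin λ_s = sin 25.19° × sin 204.1° = -0.17379, so δ = -10.008°.
cos H₀ = −tan(-23.0°) tan(-10.008°) = -0.0749, H₀ = 1.6458 rad.
Bracket: H₀ sin φ sin δ + cos φ cos δ sin H₀ = 1.6458×-0.39073×-0.17379 + 0.92050×0.98478×0.99719 = 0.111758 + 0.903943 = 1.015701.
Inverse-square distance factor (a/d)² = 1.0231² = 1.046734.
Q̄ = (S₀/π) × 1.046734 × [bracket] = (589/π) × 1.046734 × 1.015701 = 199.3 W/m².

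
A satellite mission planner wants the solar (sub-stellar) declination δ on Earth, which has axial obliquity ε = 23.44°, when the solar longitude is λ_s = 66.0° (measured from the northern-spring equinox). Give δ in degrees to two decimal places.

sin δ = sin ε · sin λ_s = sin 23.44° × sin 66.0° = 0.363398.
δ = arcsin(0.363398) = +21.31°.

δ = +21.31°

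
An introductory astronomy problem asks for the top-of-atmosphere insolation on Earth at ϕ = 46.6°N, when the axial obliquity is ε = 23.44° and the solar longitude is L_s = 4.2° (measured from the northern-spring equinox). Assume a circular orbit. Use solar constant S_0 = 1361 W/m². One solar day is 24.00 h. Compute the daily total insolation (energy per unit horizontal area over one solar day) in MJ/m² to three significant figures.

27.0 MJ/m²

Solar declination: sin δ = sin ε · sin L_s = sin 23.44° × sin 4.2° = 0.02913, so δ = +1.669°.
cos h₀ = −tan(+46.6°) tan(+1.669°) = -0.0308, h₀ = 1.6016 rad.
Bracket: h₀ sin ϕ sin δ + cos ϕ cos δ sin h₀ = 1.6016×0.72657×0.02913 + 0.68709×0.99958×0.99952 = 0.033898 + 0.686472 = 0.720370.
Q̄ = (S_0/π) × [bracket] = (1361/π) × 0.720370 = 312.08 W/m².
Daily total = Q̄ × 24.00 h × 3600 s/h = 312.08 × 24.00 × 3600 / 10⁶ = 26.96 MJ/m².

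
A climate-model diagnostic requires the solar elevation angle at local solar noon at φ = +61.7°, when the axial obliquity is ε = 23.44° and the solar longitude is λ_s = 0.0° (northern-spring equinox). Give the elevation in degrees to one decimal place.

28.3°

Solar declination: sin δ = sin ε · sin λ_s = sin 23.44° × sin 0.0° = 0.00000, so δ = +0.000°.
At local noon the hour angle is zero, so the zenith angle equals |φ − δ| = |+61.7° − (+0.000°)| = 61.700°.
Elevation = 90° − 61.700° = 28.3°.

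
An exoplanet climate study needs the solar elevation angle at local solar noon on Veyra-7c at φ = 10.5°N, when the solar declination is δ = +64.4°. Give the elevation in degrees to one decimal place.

At local noon the hour angle is zero, so the zenith angle equals |φ − δ| = |+10.5° − (+64.400°)| = 53.900°.
Elevation = 90° − 53.900° = 36.1°.

36.1°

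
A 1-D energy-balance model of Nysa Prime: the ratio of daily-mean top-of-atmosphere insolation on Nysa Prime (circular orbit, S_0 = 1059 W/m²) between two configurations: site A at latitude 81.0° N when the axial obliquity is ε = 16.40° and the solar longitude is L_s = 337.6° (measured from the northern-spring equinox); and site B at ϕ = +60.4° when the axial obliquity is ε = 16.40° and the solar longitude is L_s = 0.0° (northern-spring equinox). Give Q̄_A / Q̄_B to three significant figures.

— Configuration A (ϕ=+81.0°):
Solar declination: sin δ = sin ε · sin L_s = sin 16.40° × sin 337.6° = -0.10759, so δ = -6.177°.
cos h₀ = −tan(+81.0°) tan(-6.177°) = 0.6833, h₀ = 0.8186 rad.
Bracket: h₀ sin ϕ sin δ + cos ϕ cos δ sin h₀ = 0.8186×0.98769×-0.10759 + 0.15643×0.99420×0.73016 = -0.086989 + 0.113556 = 0.026567.
Q̄ = (S_0/π) × [bracket] = (1059/π) × 0.026567 = 8.9555 W/m².
— Configuration B (ϕ=+60.4°):
Solar declination: sin δ = sin ε · sin L_s = sin 16.40° × sin 0.0° = 0.00000, so δ = +0.000°.
cos h₀ = −tan(+60.4°) tan(+0.000°) = -0.0000, h₀ = 1.5708 rad.
Bracket: h₀ sin ϕ sin δ + cos ϕ cos δ sin h₀ = 1.5708×0.86949×0.00000 + 0.49394×1.00000×1.00000 = 0.000000 + 0.493940 = 0.493940.
Q̄ = (S_0/π) × [bracket] = (1059/π) × 0.493940 = 166.50 W/m².
Ratio Q̄_A / Q̄_B = 8.9555 / 166.50 = 0.05379.

Q̄_A / Q̄_B ≈ 0.0538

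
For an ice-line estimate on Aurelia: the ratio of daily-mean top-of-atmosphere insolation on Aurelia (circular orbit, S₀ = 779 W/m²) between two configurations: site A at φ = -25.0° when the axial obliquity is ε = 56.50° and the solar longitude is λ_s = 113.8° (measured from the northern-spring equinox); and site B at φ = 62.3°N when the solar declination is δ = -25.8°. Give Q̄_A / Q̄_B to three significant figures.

— Configuration A (φ=-25.0°):
Solar declination: sin δ = sin ε · sin λ_s = sin 56.50° × sin 113.8° = 0.76297, so δ = +49.727°.
cos H₀ = −tan(-25.0°) tan(+49.727°) = 0.5504, H₀ = 0.9880 rad.
Bracket: H₀ sin φ sin δ + cos φ cos δ sin H₀ = 0.9880×-0.42262×0.76297 + 0.90631×0.64643×0.83492 = -0.318577 + 0.489151 = 0.170574.
Q̄ = (S₀/π) × [bracket] = (779/π) × 0.170574 = 42.296 W/m².
— Configuration B (φ=+62.3°):
cos H₀ = −tan(+62.3°) tan(-25.800°) = 0.9208, H₀ = 0.4007 rad.
Bracket: H₀ sin φ sin δ + cos φ cos δ sin H₀ = 0.4007×0.88539×-0.43523 + 0.46484×0.90032×0.39009 = -0.154409 + 0.163255 = 0.008846.
Q̄ = (S₀/π) × [bracket] = (779/π) × 0.008846 = 2.1935 W/m².
Ratio Q̄_A / Q̄_B = 42.296 / 2.1935 = 19.28.

Q̄_A / Q̄_B ≈ 19.3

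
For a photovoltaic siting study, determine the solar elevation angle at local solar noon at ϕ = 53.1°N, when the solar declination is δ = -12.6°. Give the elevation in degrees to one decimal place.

At local noon the hour angle is zero, so the zenith angle equals |ϕ − δ| = |+53.1° − (-12.600°)| = 65.700°.
Elevation = 90° − 65.700° = 24.3°.

24.3°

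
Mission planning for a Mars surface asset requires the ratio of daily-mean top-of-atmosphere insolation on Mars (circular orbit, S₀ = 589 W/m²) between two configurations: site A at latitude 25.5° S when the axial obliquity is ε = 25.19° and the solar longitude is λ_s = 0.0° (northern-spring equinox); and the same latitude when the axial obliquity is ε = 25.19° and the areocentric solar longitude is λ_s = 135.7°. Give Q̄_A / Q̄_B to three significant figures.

Q̄_A / Q̄_B ≈ 1.35

— Configuration A (φ=-25.5°):
Solar declination: sin δ = sin ε · sin λ_s = sin 25.19° × sin 0.0° = 0.00000, so δ = +0.000°.
cos H₀ = −tan(-25.5°) tan(+0.000°) = 0.0000, H₀ = 1.5708 rad.
Bracket: H₀ sin φ sin δ + cos φ cos δ sin H₀ = 1.5708×-0.43051×0.00000 + 0.90259×1.00000×1.00000 = -0.000000 + 0.902590 = 0.902590.
Q̄ = (S₀/π) × [bracket] = (589/π) × 0.902590 = 169.22 W/m².
— Configuration B (φ=-25.5°):
sin δ = sin 25.19° × sin 135.7° = 0.29726, so δ = +17.293°.
cos H₀ = −tan(-25.5°) tan(+17.293°) = 0.1485, H₀ = 1.4217 rad.
Bracket: H₀ sin φ sin δ + cos φ cos δ sin H₀ = 1.4217×-0.43051×0.29726 + 0.90259×0.95480×0.98891 = -0.181940 + 0.852236 = 0.670296.
Q̄ = (S₀/π) × [bracket] = (589/π) × 0.670296 = 125.67 W/m².
Ratio Q̄_A / Q̄_B = 169.22 / 125.67 = 1.347.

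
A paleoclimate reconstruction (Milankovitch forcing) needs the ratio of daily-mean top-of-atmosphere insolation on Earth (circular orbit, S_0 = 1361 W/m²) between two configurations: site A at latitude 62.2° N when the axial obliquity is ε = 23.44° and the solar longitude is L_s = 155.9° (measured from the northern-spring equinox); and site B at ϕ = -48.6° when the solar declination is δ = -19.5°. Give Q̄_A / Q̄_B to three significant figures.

— Configuration A (ϕ=+62.2°):
Solar declination: sin δ = sin ε · sin L_s = sin 23.44° × sin 155.9° = 0.16243, so δ = +9.348°.
cos h₀ = −tan(+62.2°) tan(+9.348°) = -0.3122, h₀ = 1.8883 rad.
Bracket: h₀ sin ϕ sin δ + cos ϕ cos δ sin h₀ = 1.8883×0.88458×0.16243 + 0.46639×0.98672×0.95001 = 0.271315 + 0.437191 = 0.708506.
Q̄ = (S_0/π) × [bracket] = (1361/π) × 0.708506 = 306.94 W/m².
— Configuration B (ϕ=-48.6°):
cos h₀ = −tan(-48.6°) tan(-19.500°) = -0.4017, h₀ = 1.9841 rad.
Bracket: h₀ sin ϕ sin δ + cos ϕ cos δ sin h₀ = 1.9841×-0.75011×-0.33381 + 0.66131×0.94264×0.91579 = 0.496807 + 0.570883 = 1.067690.
Q̄ = (S_0/π) × [bracket] = (1361/π) × 1.067690 = 462.54 W/m².
Ratio Q̄_A / Q̄_B = 306.94 / 462.54 = 0.6636.

Q̄_A / Q̄_B ≈ 0.664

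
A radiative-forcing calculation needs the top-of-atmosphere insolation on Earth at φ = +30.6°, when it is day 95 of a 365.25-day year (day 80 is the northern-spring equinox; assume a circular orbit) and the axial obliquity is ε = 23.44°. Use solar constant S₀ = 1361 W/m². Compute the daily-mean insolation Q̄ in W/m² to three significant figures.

Solar longitude: λ_s = 360° × (95 − 80)/365.25 = 14.784°.
sin δ = sin 23.44° × sin 14.784° = 0.10151, so δ = +5.826°.
cos H₀ = −tan(+30.6°) tan(+5.826°) = -0.0603, H₀ = 1.6312 rad.
Bracket: H₀ sin φ sin δ + cos φ cos δ sin H₀ = 1.6312×0.50904×0.10151 + 0.86074×0.99483×0.99818 = 0.084288 + 0.854732 = 0.939020.
Q̄ = (S₀/π) × [bracket] = (1361/π) × 0.939020 = 406.8 W/m².

Q̄ ≈ 407 W/m²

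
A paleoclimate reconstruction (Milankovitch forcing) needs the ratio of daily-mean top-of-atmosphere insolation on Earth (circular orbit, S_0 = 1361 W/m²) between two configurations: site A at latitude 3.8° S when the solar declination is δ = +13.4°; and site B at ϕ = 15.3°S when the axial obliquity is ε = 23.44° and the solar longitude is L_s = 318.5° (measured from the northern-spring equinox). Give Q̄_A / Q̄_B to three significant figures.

Q̄_A / Q̄_B ≈ 0.908

— Configuration A (ϕ=-3.8°):
cos h₀ = −tan(-3.8°) tan(+13.400°) = 0.0158, h₀ = 1.5550 rad.
Bracket: h₀ sin ϕ sin δ + cos ϕ cos δ sin h₀ = 1.5550×-0.06627×0.23175 + 0.99780×0.97278×0.99987 = -0.023882 + 0.970514 = 0.946632.
Q̄ = (S_0/π) × [bracket] = (1361/π) × 0.946632 = 410.10 W/m².
— Configuration B (ϕ=-15.3°):
Solar declination: sin δ = sin ε · sin L_s = sin 23.44° × sin 318.5° = -0.26358, so δ = -15.283°.
cos h₀ = −tan(-15.3°) tan(-15.283°) = -0.0748, h₀ = 1.6456 rad.
Bracket: h₀ sin ϕ sin δ + cos ϕ cos δ sin h₀ = 1.6456×-0.26387×-0.26358 + 0.96456×0.96464×0.99720 = 0.114453 + 0.927848 = 1.042301.
Q̄ = (S_0/π) × [bracket] = (1361/π) × 1.042301 = 451.55 W/m².
Ratio Q̄_A / Q̄_B = 410.10 / 451.55 = 0.9082.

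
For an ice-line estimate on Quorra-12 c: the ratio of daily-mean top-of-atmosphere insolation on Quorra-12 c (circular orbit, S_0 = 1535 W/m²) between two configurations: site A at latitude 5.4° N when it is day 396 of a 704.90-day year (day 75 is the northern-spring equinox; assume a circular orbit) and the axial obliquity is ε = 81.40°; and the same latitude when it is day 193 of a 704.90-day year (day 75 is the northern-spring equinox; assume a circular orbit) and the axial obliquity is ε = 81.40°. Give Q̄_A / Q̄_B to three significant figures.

— Configuration A (ϕ=+5.4°):
Solar longitude: L_s = 360° × (396 − 75)/704.90 = 163.938°.
sin δ = sin 81.40° × sin 163.938° = 0.27356, so δ = +15.876°.
cos h₀ = −tan(+5.4°) tan(+15.876°) = -0.0269, h₀ = 1.5977 rad.
Bracket: h₀ sin ϕ sin δ + cos ϕ cos δ sin h₀ = 1.5977×0.09411×0.27356 + 0.99556×0.96185×0.99964 = 0.041132 + 0.957235 = 0.998367.
Q̄ = (S_0/π) × [bracket] = (1535/π) × 0.998367 = 487.81 W/m².
— Configuration B (ϕ=+5.4°):
Solar longitude: L_s = 360° × (193 − 75)/704.90 = 60.264°.
sin δ = sin 81.40° × sin 60.264° = 0.85856, so δ = +59.155°.
cos h₀ = −tan(+5.4°) tan(+59.155°) = -0.1583, h₀ = 1.7298 rad.
Bracket: h₀ sin ϕ sin δ + cos ϕ cos δ sin h₀ = 1.7298×0.09411×0.85856 + 0.99556×0.51272×0.98739 = 0.139766 + 0.504007 = 0.643773.
Q̄ = (S_0/π) × [bracket] = (1535/π) × 0.643773 = 314.55 W/m².
Ratio Q̄_A / Q̄_B = 487.81 / 314.55 = 1.551.

Q̄_A / Q̄_B ≈ 1.55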